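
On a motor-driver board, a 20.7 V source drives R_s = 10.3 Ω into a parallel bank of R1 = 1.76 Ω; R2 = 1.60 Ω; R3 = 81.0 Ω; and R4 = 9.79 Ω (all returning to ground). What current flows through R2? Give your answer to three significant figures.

Combine the parallel branches: R_p = (1/1.76 + 1/1.60 + 1/81.0 + 1/9.79)⁻¹ = 0.7647 Ω.
V_A by voltage divider: V_A = 20.7 × 0.7647/(10.3 + 0.7647) = 1.431 V.
I(R2) = V_A / R2 = 1.431/1.60 = 0.8942 A.

I ≈ 0.894 A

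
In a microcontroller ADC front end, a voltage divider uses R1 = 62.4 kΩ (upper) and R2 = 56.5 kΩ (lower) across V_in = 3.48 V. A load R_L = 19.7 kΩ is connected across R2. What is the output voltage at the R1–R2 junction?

R2 ‖ R_L = (56.5 × 19.7)/(56.5 + 19.7) = 14.61 kΩ.
Then V_out = V_in · R2'/(R1 + R2') = 3.48 × 14.61/77.01 = 0.6601 V.

V_out ≈ 0.660 V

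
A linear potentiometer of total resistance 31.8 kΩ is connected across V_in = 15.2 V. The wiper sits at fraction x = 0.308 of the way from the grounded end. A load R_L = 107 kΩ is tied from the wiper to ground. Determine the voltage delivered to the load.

Split the track: R_lower = x·R_p = 9.794 kΩ, R_upper = (1−x)·R_p = 22.01 kΩ.
Lower segment in parallel with the load: 9.794 ‖ 107 = 8.973 kΩ.
Loaded-divider output: V_out = 15.2 × 0.2897 = 4.403 V.
(Unloaded: V_out = x·V_in = 4.68 V.)

V_out ≈ 4.40 V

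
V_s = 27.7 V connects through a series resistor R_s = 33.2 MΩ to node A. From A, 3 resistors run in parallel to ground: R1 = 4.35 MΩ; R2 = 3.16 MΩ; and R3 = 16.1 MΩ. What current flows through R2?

Parallel bank: R_p = 1/(1/4.35 + 1/3.16 + 1/16.1) = 1.644 MΩ.
V_A = 27.7 × 1.644/34.84 = 1.307 V.
I(R2) = V_A / R2 = 1.307/3.16 = 0.4135 µA.

I ≈ 0.413 µA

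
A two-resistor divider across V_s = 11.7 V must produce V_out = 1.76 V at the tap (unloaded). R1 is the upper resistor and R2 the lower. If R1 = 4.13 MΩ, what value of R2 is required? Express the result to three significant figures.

R2 ≈ 0.731 MΩ

The divider ratio is R2/(R1+R2) = 1.76/11.7 = 0.1504.
Rearranging, R2 = R1·k/(1−k) = 4.13 × 0.1771 = 0.7313 MΩ.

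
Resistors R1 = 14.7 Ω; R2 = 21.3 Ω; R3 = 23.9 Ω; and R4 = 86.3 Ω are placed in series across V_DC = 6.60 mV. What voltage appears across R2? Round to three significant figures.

Total series resistance ΣR = 14.7 + 21.3 + 23.9 + 86.3 = 146.2 Ω.
By the voltage-divider rule, V = 6.60 × 21.30/146.2 = 0.9616 mV.

V ≈ 0.962 mV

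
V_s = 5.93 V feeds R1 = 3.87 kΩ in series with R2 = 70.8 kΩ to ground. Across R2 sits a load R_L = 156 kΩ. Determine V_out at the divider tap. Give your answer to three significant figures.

V_out ≈ 5.49 V

R2 ‖ R_L = (70.8 × 156)/(70.8 + 156) = 48.70 kΩ.
Then V_out = V_s · R2'/(R1 + R2') = 5.93 × 48.70/52.57 = 5.493 V.
(Unloaded it would be 5.62 V; the load pulls it down.)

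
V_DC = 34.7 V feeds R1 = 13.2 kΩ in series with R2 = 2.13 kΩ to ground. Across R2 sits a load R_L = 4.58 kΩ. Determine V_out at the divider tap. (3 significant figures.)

V_out ≈ 3.44 V

First combine the lower leg with the load: R2 ‖ R_L = 1.454 kΩ.
Then V_out = V_DC · R2'/(R1 + R2') = 34.7 × 1.454/14.65 = 3.443 V.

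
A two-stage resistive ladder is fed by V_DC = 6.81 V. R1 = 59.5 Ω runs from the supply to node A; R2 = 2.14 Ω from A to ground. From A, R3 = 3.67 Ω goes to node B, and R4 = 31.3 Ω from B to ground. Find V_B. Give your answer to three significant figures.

V_B ≈ 0.200 V

Looking into the second stage from A: R3 + R4 = 34.97 Ω appears in parallel with R2.
R2 ‖ (R3+R4) = 2.017 Ω.
V_A = 6.81 × 2.017/(59.5 + 2.017) = 0.2232 V.
V_B = V_A × 0.8951 = 0.1998 V.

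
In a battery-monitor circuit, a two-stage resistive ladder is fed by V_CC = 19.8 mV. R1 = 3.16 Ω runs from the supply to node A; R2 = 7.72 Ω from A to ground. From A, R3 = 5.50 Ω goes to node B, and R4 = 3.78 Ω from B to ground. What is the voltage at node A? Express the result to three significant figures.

V_A ≈ 11.3 mV

The second stage (R3 + R4 = 9.280 Ω) loads node A in parallel with R2.
Effective lower resistance at A: R2 ‖ 9.280 = 4.214 Ω.
V_A = 19.8 × 4.214/(3.16 + 4.214) = 11.32 mV.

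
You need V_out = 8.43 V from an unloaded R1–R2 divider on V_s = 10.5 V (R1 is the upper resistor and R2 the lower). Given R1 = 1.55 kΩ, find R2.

R2 ≈ 6.31 kΩ

The divider ratio is R2/(R1+R2) = 8.43/10.5 = 0.8029.
So R2 = R1 · V_out/(V_s − V_out) = 1.55 × 8.43/(10.5 − 8.43) = 1.55 × 4.072 = 6.312 kΩ.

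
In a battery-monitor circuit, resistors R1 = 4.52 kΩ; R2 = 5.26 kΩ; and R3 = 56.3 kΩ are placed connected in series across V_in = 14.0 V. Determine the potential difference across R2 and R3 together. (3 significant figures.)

V ≈ 13.0 V

Series total: ΣR = 4.52 + 5.26 + 56.3 = 66.08 kΩ.
R_{R2..R3} = 5.26 + 56.3 = 61.56 kΩ.
By the voltage-divider rule, V = 14.0 × 61.56/66.08 = 13.04 V.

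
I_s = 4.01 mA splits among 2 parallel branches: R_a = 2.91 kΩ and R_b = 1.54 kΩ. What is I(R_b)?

Two-branch current divider: I_k = I_s · R_other/(R_1 + R_2).
I(R_b) = 4.01 × 2.91/(2.91 + 1.54) = 4.01 × 0.6539 = 2.622 mA.

I ≈ 2.62 mA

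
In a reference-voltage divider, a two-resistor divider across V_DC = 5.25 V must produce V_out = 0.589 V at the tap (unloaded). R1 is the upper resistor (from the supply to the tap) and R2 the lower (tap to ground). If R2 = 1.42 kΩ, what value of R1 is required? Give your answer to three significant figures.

The divider ratio is R2/(R1+R2) = 0.589/5.25 = 0.1122.
So R1 = R2 · (V_DC/V_out − 1) = 1.42 × (5.25/0.589 − 1) = 1.42 × 7.913 = 11.24 kΩ.

R1 ≈ 11.2 kΩ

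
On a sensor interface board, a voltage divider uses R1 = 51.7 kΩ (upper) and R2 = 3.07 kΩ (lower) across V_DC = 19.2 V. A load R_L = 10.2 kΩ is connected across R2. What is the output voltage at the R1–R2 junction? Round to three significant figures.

First combine the lower leg with the load: R2 ‖ R_L = 2.360 kΩ.
Then V_out = V_DC · R2'/(R1 + R2') = 19.2 × 2.360/54.06 = 0.8381 V.
(Unloaded it would be 1.08 V; the load pulls it down.)

V_out ≈ 0.838 V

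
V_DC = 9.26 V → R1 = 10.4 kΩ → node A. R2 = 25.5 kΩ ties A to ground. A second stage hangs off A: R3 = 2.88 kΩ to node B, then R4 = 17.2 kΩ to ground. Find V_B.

Looking into the second stage from A: R3 + R4 = 20.08 kΩ appears in parallel with R2.
R2 ‖ (R3+R4) = 11.23 kΩ.
So V_A = 9.26 × 0.5193 = 4.808 V.
Then the unloaded second divider: V_B = V_A × R4/(R3+R4) = 4.808 × 0.8566 = 4.119 V.

V_B ≈ 4.12 V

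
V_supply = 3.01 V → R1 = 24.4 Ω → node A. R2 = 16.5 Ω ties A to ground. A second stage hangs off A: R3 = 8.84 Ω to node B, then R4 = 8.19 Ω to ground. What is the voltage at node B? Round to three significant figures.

Looking into the second stage from A: R3 + R4 = 17.03 Ω appears in parallel with R2.
Effective lower resistance at A: R2 ‖ 17.03 = 8.380 Ω.
First divider: V_A = V_supply · 8.380/(24.4 + 8.380) = 0.7695 V.
Then the unloaded second divider: V_B = V_A × R4/(R3+R4) = 0.7695 × 0.4809 = 0.3701 V.

V_B ≈ 0.370 V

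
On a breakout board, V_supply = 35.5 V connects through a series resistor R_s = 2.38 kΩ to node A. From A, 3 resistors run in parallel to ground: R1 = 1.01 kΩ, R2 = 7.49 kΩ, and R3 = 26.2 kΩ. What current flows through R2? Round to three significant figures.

Equivalent of the parallel group: R_p = 0.8607 kΩ.
V_A by voltage divider: V_A = 35.5 × 0.8607/(2.38 + 0.8607) = 9.429 V.
Branch current I = V_A/R2 = 9.429/7.49 = 1.259 mA.

I ≈ 1.26 mA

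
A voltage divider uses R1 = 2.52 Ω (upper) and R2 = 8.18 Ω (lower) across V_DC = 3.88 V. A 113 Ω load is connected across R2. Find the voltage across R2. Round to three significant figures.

First combine the lower leg with the load: R2 ‖ R_L = 7.628 Ω.
Voltage divider with the loaded lower leg: V_out = 3.88 × 7.628/(2.52 + 7.628) = 3.88 × 0.7517 = 2.916 V.

V_out ≈ 2.92 V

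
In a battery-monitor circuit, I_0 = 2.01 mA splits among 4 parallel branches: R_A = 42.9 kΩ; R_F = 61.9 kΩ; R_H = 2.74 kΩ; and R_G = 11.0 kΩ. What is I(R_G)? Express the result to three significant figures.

I ≈ 0.369 mA

Conductances: ΣG = 1/42.9 + 1/61.9 + 1/2.74 + 1/11.0 = 0.4953 (1/kΩ).
By the current-divider rule, I = I_0 · G_k/ΣG = 2.01 × 0.1835 = 0.3689 mA.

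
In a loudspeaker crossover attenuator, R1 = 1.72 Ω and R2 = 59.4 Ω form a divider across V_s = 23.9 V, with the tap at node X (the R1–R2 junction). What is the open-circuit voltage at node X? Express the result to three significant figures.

With X open, the divider is unloaded: V_th = 23.9 × 59.4/61.12 = 23.23 V.

V_th ≈ 23.2 V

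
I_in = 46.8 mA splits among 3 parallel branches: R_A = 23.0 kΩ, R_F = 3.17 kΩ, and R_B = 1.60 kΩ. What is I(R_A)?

Total conductance ΣG = 1/23.0 + 1/3.17 + 1/1.60 = 0.9839 (units of 1/kΩ).
R_A takes the fraction G_k/ΣG = 0.04348/0.9839 = 0.04419, so I = 46.8 × 0.04419 = 2.068 mA.

I ≈ 2.07 mA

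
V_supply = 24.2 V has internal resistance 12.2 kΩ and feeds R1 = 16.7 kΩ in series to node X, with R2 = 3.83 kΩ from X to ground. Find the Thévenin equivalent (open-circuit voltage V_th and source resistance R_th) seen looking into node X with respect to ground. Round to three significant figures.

R1' = 12.2 + 16.7 = 28.90 kΩ (source resistance + R1).
With X open, the divider is unloaded: V_th = 24.2 × 3.83/32.73 = 2.832 V.
Looking into X with the source shorted: R_th = R1'·R2/(R1'+R2) = 28.90 × 3.83/32.73 = 3.382 kΩ.

V_th ≈ 2.83 V, R_th ≈ 3.38 kΩ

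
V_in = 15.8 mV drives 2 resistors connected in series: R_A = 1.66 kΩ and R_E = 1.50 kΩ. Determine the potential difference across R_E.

Series total: ΣR = 1.66 + 1.50 = 3.160 kΩ.
By the voltage-divider rule, V = 15.8 × 1.500/3.160 = 7.500 mV.

V ≈ 7.50 mV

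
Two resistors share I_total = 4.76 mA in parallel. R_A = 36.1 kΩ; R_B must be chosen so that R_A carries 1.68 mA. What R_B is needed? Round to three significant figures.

The fraction through R_A equals R_B/(R_A+R_B).
1.68/4.76 = R_B/(R_A + R_B) → R_B = R_A · (0.3529)/(1 − 0.3529) = 36.1 × 0.5455 = 19.69 kΩ.

R_B ≈ 19.7 kΩ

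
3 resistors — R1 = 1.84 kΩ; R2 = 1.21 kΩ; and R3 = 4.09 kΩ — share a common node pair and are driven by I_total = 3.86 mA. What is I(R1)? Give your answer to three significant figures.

I ≈ 1.30 mA

Conductances: ΣG = 1/1.84 + 1/1.21 + 1/4.09 = 1.614 (1/kΩ).
Current divider: I(R1) = I_total · G_k/ΣG = 3.86 × (0.5435/1.614) = 3.86 × 0.3366 = 1.299 mA.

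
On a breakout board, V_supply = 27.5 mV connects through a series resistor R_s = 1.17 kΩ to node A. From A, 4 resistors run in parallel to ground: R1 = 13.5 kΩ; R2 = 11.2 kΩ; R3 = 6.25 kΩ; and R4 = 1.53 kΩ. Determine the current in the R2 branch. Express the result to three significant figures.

I ≈ 1.15 µA

Equivalent of the parallel group: R_p = 1.024 kΩ.
V_A by voltage divider: V_A = 27.5 × 1.024/(1.17 + 1.024) = 12.83 mV.
Branch current I = V_A/R2 = 12.83/11.2 = 1.146 µA.
(Check via current divider: I_total = 12.54 µA; share G_k/ΣG = 0.09139 → same result.)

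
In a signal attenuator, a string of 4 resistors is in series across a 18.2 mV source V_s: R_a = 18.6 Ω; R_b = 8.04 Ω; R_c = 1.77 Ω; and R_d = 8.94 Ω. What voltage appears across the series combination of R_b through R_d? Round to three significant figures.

Total series resistance ΣR = 18.6 + 8.04 + 1.77 + 8.94 = 37.35 Ω.
R_{R_b..R_d} = 8.04 + 1.77 + 8.94 = 18.75 Ω.
By the voltage-divider rule, V = 18.2 × 18.75/37.35 = 9.137 mV.

V ≈ 9.14 mV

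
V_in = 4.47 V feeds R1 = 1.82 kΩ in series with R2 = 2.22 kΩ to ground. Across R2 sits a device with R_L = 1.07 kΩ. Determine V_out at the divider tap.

V_out ≈ 1.27 V

The load sits in parallel with R2, giving an effective lower resistance R2' = R2·R_L/(R2+R_L) = 0.7220 kΩ.
Now apply the divider: V_out = 4.47 × 0.2840 = 1.270 V.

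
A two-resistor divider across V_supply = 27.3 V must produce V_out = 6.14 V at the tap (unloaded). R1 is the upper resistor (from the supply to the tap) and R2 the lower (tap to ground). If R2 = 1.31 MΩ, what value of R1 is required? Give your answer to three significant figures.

The divider ratio is R2/(R1+R2) = 6.14/27.3 = 0.2249.
Rearranging, R1 = R2·(1−k)/k = 1.31 × 3.446 = 4.515 MΩ.

R1 ≈ 4.51 MΩ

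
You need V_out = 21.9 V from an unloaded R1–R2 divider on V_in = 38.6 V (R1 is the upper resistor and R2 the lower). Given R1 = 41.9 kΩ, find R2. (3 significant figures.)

R2 ≈ 54.9 kΩ

V_out/V_in = R2/(R1+R2) = 0.5674.
Rearranging, R2 = R1·k/(1−k) = 41.9 × 1.311 = 54.95 kΩ.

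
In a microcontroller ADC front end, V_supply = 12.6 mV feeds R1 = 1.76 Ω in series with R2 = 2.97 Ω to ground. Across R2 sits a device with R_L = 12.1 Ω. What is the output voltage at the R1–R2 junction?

V_out ≈ 7.25 mV

The load sits in parallel with R2, giving an effective lower resistance R2' = R2·R_L/(R2+R_L) = 2.385 Ω.
Voltage divider with the loaded lower leg: V_out = 12.6 × 2.385/(1.76 + 2.385) = 12.6 × 0.5754 = 7.250 mV.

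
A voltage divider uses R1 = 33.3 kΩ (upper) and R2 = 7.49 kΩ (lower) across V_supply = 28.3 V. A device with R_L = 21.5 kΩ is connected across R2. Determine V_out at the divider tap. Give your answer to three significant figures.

R2 ‖ R_L = (7.49 × 21.5)/(7.49 + 21.5) = 5.555 kΩ.
Voltage divider with the loaded lower leg: V_out = 28.3 × 5.555/(33.3 + 5.555) = 28.3 × 0.1430 = 4.046 V.

V_out ≈ 4.05 V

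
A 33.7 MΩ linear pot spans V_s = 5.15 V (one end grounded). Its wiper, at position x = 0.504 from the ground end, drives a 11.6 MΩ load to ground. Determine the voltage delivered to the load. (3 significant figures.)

Lower segment x·R_p = 16.98 MΩ; upper segment (1−x)·R_p = 16.72 MΩ.
R_L loads the lower segment: effective lower R = 6.893 MΩ.
Loaded-divider output: V_out = 5.15 × 0.2920 = 1.504 V.
(Unloaded: V_out = x·V_s = 2.60 V.)

V_out ≈ 1.50 V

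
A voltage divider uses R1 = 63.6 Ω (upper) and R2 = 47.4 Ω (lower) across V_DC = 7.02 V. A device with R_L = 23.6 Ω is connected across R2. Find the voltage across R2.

First combine the lower leg with the load: R2 ‖ R_L = 15.76 Ω.
Voltage divider with the loaded lower leg: V_out = 7.02 × 15.76/(63.6 + 15.76) = 7.02 × 0.1985 = 1.394 V.

V_out ≈ 1.39 V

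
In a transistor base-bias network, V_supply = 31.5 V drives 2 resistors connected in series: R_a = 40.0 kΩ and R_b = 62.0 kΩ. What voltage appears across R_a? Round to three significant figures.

V ≈ 12.4 V

ΣR = 40.0 + 62.0 = 102.0 kΩ.
By the voltage-divider rule, V = 31.5 × 40.00/102.0 = 12.35 V.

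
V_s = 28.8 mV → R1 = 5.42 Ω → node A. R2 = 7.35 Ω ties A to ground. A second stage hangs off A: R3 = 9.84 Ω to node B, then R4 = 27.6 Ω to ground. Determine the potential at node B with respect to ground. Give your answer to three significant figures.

V_B ≈ 11.3 mV

Node A sees R2 in parallel with the series input of stage 2, R3 + R4 = 37.44 Ω.
R2 ‖ (R3+R4) = 6.144 Ω.
So V_A = 28.8 × 0.5313 = 15.30 mV.
Stage 2 is unloaded, so V_B = V_A · R4/(R3+R4) = 15.30 × 27.6/37.44 = 11.28 mV.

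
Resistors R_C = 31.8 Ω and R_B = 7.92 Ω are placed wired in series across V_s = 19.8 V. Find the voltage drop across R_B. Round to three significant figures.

V ≈ 3.95 V

Series total: ΣR = 31.8 + 7.92 = 39.72 Ω.
By the voltage-divider rule, V = 19.8 × 7.920/39.72 = 3.948 V.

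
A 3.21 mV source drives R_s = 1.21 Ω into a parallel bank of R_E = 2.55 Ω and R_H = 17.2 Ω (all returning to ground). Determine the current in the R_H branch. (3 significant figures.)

I ≈ 0.121 mA

Equivalent of the parallel group: R_p = 2.221 Ω.
Node voltage V_A = V_supply · R_p/(R_s + R_p) = 3.21 × 0.6473 = 2.078 mV.
Branch current I = V_A/R_H = 2.078/17.2 = 0.1208 mA.
(Check via current divider: I_total = 0.9357 mA; share G_k/ΣG = 0.1291 → same result.)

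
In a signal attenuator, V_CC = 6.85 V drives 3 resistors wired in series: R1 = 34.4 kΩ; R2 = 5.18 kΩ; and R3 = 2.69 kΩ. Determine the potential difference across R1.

Series total: ΣR = 34.4 + 5.18 + 2.69 = 42.27 kΩ.
Voltage divider: V = V_CC · (34.40 / 42.27) = 6.85 × 0.8138 = 5.575 V.

V ≈ 5.57 V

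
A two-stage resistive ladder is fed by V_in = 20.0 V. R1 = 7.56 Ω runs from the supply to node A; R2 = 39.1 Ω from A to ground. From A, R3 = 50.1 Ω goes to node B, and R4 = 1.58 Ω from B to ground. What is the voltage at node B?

The second stage (R3 + R4 = 51.68 Ω) loads node A in parallel with R2.
R2 ‖ (R3+R4) = 22.26 Ω.
V_A = 20.0 × 22.26/(7.56 + 22.26) = 14.93 V.
Stage 2 is unloaded, so V_B = V_A · R4/(R3+R4) = 14.93 × 1.58/51.68 = 0.4564 V.

V_B ≈ 0.456 V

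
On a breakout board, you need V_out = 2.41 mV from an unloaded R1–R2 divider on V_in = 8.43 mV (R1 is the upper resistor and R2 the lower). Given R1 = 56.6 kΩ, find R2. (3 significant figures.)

R2 ≈ 22.7 kΩ

Required fraction k = V_out/V_in = 0.2859.
R2 = R1 · 0.2859/(1 − 0.2859) = 22.66 kΩ.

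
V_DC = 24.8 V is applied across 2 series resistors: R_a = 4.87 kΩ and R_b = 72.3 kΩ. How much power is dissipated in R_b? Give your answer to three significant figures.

P ≈ 7.47 mW

Series current I = V_DC/ΣR = 24.8/77.17 = 0.3214 mA.
P(R_b) = I²·R_b = (0.3214)² × 72.3 = 7.467 mW.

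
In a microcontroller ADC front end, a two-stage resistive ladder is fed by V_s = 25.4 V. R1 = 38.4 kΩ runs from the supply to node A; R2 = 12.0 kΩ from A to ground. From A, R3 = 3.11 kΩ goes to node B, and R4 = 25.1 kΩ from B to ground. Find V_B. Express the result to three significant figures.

The second stage (R3 + R4 = 28.21 kΩ) loads node A in parallel with R2.
Effective lower resistance at A: R2 ‖ 28.21 = 8.419 kΩ.
First divider: V_A = V_s · 8.419/(38.4 + 8.419) = 4.567 V.
V_B = V_A × 0.8898 = 4.064 V.

V_B ≈ 4.06 V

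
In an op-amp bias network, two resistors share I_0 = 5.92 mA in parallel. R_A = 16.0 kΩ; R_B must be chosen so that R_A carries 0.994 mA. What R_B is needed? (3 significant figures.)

The fraction through R_A equals R_B/(R_A+R_B).
With f = 0.1679, R_B = R_A · f/(1−f) = 16.0 × 0.2018 = 3.229 kΩ.

R_B ≈ 3.23 kΩ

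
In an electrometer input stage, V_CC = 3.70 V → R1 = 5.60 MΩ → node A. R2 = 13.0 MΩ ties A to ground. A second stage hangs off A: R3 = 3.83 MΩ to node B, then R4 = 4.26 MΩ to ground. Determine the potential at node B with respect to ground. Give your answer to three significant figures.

The second stage (R3 + R4 = 8.090 MΩ) loads node A in parallel with R2.
R2 ‖ (R3+R4) = 4.987 MΩ.
V_A = 3.70 × 4.987/(5.60 + 4.987) = 1.743 V.
Stage 2 is unloaded, so V_B = V_A · R4/(R3+R4) = 1.743 × 4.26/8.090 = 0.9177 V.

V_B ≈ 0.918 V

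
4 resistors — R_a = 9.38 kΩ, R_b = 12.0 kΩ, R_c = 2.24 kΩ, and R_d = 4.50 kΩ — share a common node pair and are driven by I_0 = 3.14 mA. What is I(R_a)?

Conductances: ΣG = 1/9.38 + 1/12.0 + 1/2.24 + 1/4.50 = 0.8586 (1/kΩ).
By the current-divider rule, I = I_0 · G_k/ΣG = 3.14 × 0.1242 = 0.3899 mA.

I ≈ 0.390 mA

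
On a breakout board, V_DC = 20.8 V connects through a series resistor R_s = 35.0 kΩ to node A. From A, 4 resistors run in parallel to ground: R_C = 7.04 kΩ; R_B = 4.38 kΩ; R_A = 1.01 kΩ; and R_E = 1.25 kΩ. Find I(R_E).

Equivalent of the parallel group: R_p = 0.4629 kΩ.
V_A by voltage divider: V_A = 20.8 × 0.4629/(35.0 + 0.4629) = 0.2715 V.
I(R_E) = V_A / R_E = 0.2715/1.25 = 0.2172 mA.

I ≈ 0.217 mA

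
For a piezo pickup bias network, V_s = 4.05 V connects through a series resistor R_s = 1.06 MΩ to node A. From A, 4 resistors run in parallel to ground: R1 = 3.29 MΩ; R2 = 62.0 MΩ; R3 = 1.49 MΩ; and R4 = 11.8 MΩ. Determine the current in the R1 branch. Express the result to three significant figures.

I ≈ 0.575 µA

Equivalent of the parallel group: R_p = 0.9294 MΩ.
Node voltage V_A = V_s · R_p/(R_s + R_p) = 4.05 × 0.4672 = 1.892 V.
I(R1) = V_A / R1 = 1.892/3.29 = 0.5751 µA.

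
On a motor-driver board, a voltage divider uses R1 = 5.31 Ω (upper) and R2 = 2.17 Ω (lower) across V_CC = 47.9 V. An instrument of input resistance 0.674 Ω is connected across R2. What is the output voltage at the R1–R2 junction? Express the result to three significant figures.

The load sits in parallel with R2, giving an effective lower resistance R2' = R2·R_L/(R2+R_L) = 0.5143 Ω.
Voltage divider with the loaded lower leg: V_out = 47.9 × 0.5143/(5.31 + 0.5143) = 47.9 × 0.08830 = 4.229 V.

V_out ≈ 4.23 V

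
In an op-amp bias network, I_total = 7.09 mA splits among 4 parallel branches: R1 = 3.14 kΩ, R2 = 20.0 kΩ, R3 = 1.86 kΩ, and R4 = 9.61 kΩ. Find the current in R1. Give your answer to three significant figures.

I ≈ 2.24 mA

ΣG = 1/3.14 + 1/20.0 + 1/1.86 + 1/9.61 = 1.010.
By the current-divider rule, I = I_total · G_k/ΣG = 7.09 × 0.3153 = 2.235 mA.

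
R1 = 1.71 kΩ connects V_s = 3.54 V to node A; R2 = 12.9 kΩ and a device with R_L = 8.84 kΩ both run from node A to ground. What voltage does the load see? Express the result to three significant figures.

First combine the lower leg with the load: R2 ‖ R_L = 5.245 kΩ.
Then V_out = V_s · R2'/(R1 + R2') = 3.54 × 5.245/6.955 = 2.670 V.
(Unloaded it would be 3.13 V; the load pulls it down.)

V_out ≈ 2.67 V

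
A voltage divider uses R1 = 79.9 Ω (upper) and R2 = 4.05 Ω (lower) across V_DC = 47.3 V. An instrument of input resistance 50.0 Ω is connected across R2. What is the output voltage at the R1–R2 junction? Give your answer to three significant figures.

V_out ≈ 2.12 V

R2 ‖ R_L = (4.05 × 50.0)/(4.05 + 50.0) = 3.747 Ω.
Voltage divider with the loaded lower leg: V_out = 47.3 × 3.747/(79.9 + 3.747) = 47.3 × 0.04479 = 2.119 V.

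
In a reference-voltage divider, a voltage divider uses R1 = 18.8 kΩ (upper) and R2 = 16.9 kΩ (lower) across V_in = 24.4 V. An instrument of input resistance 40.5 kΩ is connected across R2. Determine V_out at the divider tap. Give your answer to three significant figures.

V_out ≈ 9.47 V

R2 ‖ R_L = (16.9 × 40.5)/(16.9 + 40.5) = 11.92 kΩ.
Then V_out = V_in · R2'/(R1 + R2') = 24.4 × 11.92/30.72 = 9.470 V.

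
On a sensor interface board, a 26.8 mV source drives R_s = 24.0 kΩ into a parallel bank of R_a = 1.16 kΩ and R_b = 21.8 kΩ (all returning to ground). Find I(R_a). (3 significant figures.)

Parallel bank: R_p = 1/(1/1.16 + 1/21.8) = 1.101 kΩ.
Node voltage V_A = V_supply · R_p/(R_s + R_p) = 26.8 × 0.04388 = 1.176 mV.
I(R_a) = V_A / R_a = 1.176/1.16 = 1.014 µA.

I ≈ 1.01 µA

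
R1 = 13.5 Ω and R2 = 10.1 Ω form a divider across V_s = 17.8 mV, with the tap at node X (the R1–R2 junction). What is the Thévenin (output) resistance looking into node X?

With V_s suppressed (replaced by a short), R_th = R1 ‖ R2 = (13.50 × 10.1)/(13.50 + 10.1) = 5.778 Ω.

R_th ≈ 5.78 Ω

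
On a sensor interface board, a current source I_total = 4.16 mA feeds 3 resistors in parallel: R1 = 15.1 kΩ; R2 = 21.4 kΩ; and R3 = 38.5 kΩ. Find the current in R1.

Conductances: ΣG = 1/15.1 + 1/21.4 + 1/38.5 = 0.1389 (1/kΩ).
By the current-divider rule, I = I_total · G_k/ΣG = 4.16 × 0.4767 = 1.983 mA.

I ≈ 1.98 mA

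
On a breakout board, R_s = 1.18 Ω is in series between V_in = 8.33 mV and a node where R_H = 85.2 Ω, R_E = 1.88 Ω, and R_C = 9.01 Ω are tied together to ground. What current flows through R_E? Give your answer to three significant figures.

Combine the parallel branches: R_p = (1/85.2 + 1/1.88 + 1/9.01)⁻¹ = 1.528 Ω.
V_A by voltage divider: V_A = 8.33 × 1.528/(1.18 + 1.528) = 4.700 mV.
I(R_E) = V_A / R_E = 4.700/1.88 = 2.500 mA.

I ≈ 2.50 mA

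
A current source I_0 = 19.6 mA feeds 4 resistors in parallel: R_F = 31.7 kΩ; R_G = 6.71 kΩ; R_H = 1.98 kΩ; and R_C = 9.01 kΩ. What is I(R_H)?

Conductances: ΣG = 1/31.7 + 1/6.71 + 1/1.98 + 1/9.01 = 0.7966 (1/kΩ).
Current divider: I(R_H) = I_0 · G_k/ΣG = 19.6 × (0.5051/0.7966) = 19.6 × 0.6340 = 12.43 mA.

I ≈ 12.4 mA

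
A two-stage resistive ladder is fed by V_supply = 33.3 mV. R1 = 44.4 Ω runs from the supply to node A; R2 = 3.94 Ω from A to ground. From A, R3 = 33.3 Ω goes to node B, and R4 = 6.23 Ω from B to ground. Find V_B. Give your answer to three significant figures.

Looking into the second stage from A: R3 + R4 = 39.53 Ω appears in parallel with R2.
R2 ‖ (R3+R4) = 3.583 Ω.
First divider: V_A = V_supply · 3.583/(44.4 + 3.583) = 2.487 mV.
Stage 2 is unloaded, so V_B = V_A · R4/(R3+R4) = 2.487 × 6.23/39.53 = 0.3919 mV.

V_B ≈ 0.392 mV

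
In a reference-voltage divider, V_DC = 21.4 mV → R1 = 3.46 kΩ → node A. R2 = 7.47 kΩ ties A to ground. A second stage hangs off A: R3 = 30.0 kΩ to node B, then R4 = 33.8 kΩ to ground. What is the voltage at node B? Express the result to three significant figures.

Node A sees R2 in parallel with the series input of stage 2, R3 + R4 = 63.80 kΩ.
Effective lower resistance at A: R2 ‖ 63.80 = 6.687 kΩ.
First divider: V_A = V_DC · 6.687/(3.46 + 6.687) = 14.10 mV.
Then the unloaded second divider: V_B = V_A × R4/(R3+R4) = 14.10 × 0.5298 = 7.471 mV.

V_B ≈ 7.47 mV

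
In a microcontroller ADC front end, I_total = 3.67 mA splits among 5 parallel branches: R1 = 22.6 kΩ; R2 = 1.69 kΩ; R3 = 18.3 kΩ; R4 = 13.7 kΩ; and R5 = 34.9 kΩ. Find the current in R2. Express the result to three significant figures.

I ≈ 2.74 mA

ΣG = 1/22.6 + 1/1.69 + 1/18.3 + 1/13.7 + 1/34.9 = 0.7923.
R2 takes the fraction G_k/ΣG = 0.5917/0.7923 = 0.7469, so I = 3.67 × 0.7469 = 2.741 mA.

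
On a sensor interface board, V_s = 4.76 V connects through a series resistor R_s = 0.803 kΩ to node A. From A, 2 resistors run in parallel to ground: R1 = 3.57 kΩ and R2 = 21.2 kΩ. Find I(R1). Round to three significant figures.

I ≈ 1.06 mA

Parallel bank: R_p = 1/(1/3.57 + 1/21.2) = 3.055 kΩ.
V_A by voltage divider: V_A = 4.76 × 3.055/(0.803 + 3.055) = 3.769 V.
Branch current I = V_A/R1 = 3.769/3.57 = 1.056 mA.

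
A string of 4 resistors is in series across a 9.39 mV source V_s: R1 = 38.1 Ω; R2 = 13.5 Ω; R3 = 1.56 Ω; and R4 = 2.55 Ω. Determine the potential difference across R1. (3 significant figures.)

Series total: ΣR = 38.1 + 13.5 + 1.56 + 2.55 = 55.71 Ω.
V = V_s · R/ΣR = 9.39 × 0.6839 = 6.422 mV.

V ≈ 6.42 mV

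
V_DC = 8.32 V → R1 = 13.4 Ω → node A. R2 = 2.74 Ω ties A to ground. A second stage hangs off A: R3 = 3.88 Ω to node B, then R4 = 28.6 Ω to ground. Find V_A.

V_A ≈ 1.32 V

The second stage (R3 + R4 = 32.48 Ω) loads node A in parallel with R2.
Effective lower resistance at A: R2 ‖ 32.48 = 2.527 Ω.
First divider: V_A = V_DC · 2.527/(13.4 + 2.527) = 1.320 V.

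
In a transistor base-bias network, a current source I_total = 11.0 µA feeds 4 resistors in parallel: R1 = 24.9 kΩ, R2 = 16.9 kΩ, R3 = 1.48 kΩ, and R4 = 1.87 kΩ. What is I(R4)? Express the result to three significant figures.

I ≈ 4.49 µA

Total conductance ΣG = 1/24.9 + 1/16.9 + 1/1.48 + 1/1.87 = 1.310 (units of 1/kΩ).
R4 takes the fraction G_k/ΣG = 0.5348/1.310 = 0.4083, so I = 11.0 × 0.4083 = 4.491 µA.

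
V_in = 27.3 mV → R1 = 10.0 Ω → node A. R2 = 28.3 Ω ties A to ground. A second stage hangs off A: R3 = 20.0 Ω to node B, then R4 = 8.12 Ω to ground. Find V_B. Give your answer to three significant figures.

V_B ≈ 4.61 mV

Node A sees R2 in parallel with the series input of stage 2, R3 + R4 = 28.12 Ω.
R2 ‖ (R3+R4) = 14.10 Ω.
First divider: V_A = V_in · 14.10/(10.0 + 14.10) = 15.97 mV.
V_B = V_A × 0.2888 = 4.613 mV.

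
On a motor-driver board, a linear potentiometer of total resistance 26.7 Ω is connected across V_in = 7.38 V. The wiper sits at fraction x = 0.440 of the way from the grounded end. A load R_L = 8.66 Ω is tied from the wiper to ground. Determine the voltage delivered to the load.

Lower segment x·R_p = 11.75 Ω; upper segment (1−x)·R_p = 14.95 Ω.
Lower segment in parallel with the load: 11.75 ‖ 8.66 = 4.985 Ω.
V_out = 7.38 × 4.985/(14.95 + 4.985) = 1.845 V.

V_out ≈ 1.85 V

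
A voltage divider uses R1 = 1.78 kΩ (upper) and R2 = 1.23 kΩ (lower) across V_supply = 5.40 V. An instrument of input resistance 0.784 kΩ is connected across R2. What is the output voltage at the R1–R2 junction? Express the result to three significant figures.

V_out ≈ 1.14 V

R2 ‖ R_L = (1.23 × 0.784)/(1.23 + 0.784) = 0.4788 kΩ.
Voltage divider with the loaded lower leg: V_out = 5.40 × 0.4788/(1.78 + 0.4788) = 5.40 × 0.2120 = 1.145 V.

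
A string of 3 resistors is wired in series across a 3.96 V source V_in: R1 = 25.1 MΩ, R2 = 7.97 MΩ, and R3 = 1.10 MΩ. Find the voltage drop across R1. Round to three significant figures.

Series total: ΣR = 25.1 + 7.97 + 1.10 = 34.17 MΩ.
By the voltage-divider rule, V = 3.96 × 25.10/34.17 = 2.909 V.

V ≈ 2.91 V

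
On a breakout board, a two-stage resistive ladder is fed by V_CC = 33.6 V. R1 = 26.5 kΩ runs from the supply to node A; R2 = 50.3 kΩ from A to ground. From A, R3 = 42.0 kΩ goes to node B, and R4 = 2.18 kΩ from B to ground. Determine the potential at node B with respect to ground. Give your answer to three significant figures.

The second stage (R3 + R4 = 44.18 kΩ) loads node A in parallel with R2.
Effective lower resistance at A: R2 ‖ 44.18 = 23.52 kΩ.
So V_A = 33.6 × 0.4702 = 15.80 V.
Then the unloaded second divider: V_B = V_A × R4/(R3+R4) = 15.80 × 0.04934 = 0.7796 V.

V_B ≈ 0.780 V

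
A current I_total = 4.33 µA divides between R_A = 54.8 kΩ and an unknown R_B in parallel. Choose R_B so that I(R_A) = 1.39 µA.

In a two-way split, I_A/I_total = R_B/(R_A + R_B).
1.39/4.33 = R_B/(R_A + R_B) → R_B = R_A · (0.3210)/(1 − 0.3210) = 54.8 × 0.4728 = 25.91 kΩ.

R_B ≈ 25.9 kΩ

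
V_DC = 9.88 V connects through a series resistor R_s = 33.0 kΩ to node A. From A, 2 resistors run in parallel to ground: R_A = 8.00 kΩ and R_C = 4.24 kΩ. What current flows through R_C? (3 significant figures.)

I ≈ 0.181 mA

Parallel bank: R_p = 1/(1/8.00 + 1/4.24) = 2.771 kΩ.
V_A = 9.88 × 2.771/35.77 = 0.7654 V.
I(R_C) = V_A / R_C = 0.7654/4.24 = 0.1805 mA.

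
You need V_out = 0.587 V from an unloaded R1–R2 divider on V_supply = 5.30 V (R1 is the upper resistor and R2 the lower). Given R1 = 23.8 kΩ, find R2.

R2 ≈ 2.96 kΩ

The divider ratio is R2/(R1+R2) = 0.587/5.30 = 0.1108.
So R2 = R1 · V_out/(V_supply − V_out) = 23.8 × 0.587/(5.30 − 0.587) = 23.8 × 0.1245 = 2.964 kΩ.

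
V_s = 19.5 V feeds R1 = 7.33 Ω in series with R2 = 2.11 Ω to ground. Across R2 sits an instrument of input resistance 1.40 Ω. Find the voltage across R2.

V_out ≈ 2.01 V

First combine the lower leg with the load: R2 ‖ R_L = 0.8416 Ω.
Then V_out = V_s · R2'/(R1 + R2') = 19.5 × 0.8416/8.172 = 2.008 V.
(Unloaded it would be 4.36 V; the load pulls it down.)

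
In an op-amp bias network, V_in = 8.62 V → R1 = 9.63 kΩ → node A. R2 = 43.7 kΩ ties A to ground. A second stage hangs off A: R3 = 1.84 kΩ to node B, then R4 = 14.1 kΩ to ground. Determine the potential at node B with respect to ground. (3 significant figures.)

Node A sees R2 in parallel with the series input of stage 2, R3 + R4 = 15.94 kΩ.
R2 ‖ (R3+R4) = 11.68 kΩ.
So V_A = 8.62 × 0.5481 = 4.725 V.
Stage 2 is unloaded, so V_B = V_A · R4/(R3+R4) = 4.725 × 14.1/15.94 = 4.179 V.

V_B ≈ 4.18 V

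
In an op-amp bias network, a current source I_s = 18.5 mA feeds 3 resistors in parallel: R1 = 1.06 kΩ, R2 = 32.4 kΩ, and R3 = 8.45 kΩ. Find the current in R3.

Total conductance ΣG = 1/1.06 + 1/32.4 + 1/8.45 = 1.093 (units of 1/kΩ).
By the current-divider rule, I = I_s · G_k/ΣG = 18.5 × 0.1083 = 2.004 mA.

I ≈ 2.00 mA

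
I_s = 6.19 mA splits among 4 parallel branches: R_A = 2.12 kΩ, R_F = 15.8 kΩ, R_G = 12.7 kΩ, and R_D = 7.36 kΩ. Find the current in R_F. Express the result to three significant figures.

Conductances: ΣG = 1/2.12 + 1/15.8 + 1/12.7 + 1/7.36 = 0.7496 (1/kΩ).
Current divider: I(R_F) = I_s · G_k/ΣG = 6.19 × (0.06329/0.7496) = 6.19 × 0.08443 = 0.5226 mA.

I ≈ 0.523 mA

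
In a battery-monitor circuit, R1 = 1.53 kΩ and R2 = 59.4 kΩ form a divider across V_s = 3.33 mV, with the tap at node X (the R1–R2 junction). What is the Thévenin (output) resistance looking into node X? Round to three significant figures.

With V_s suppressed (replaced by a short), R_th = R1 ‖ R2 = (1.530 × 59.4)/(1.530 + 59.4) = 1.492 kΩ.

R_th ≈ 1.49 kΩ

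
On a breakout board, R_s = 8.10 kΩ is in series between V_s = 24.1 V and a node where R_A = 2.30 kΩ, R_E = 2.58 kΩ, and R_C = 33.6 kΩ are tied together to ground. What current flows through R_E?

Combine the parallel branches: R_p = (1/2.30 + 1/2.58 + 1/33.6)⁻¹ = 1.174 kΩ.
V_A by voltage divider: V_A = 24.1 × 1.174/(8.10 + 1.174) = 3.050 V.
I(R_E) = V_A / R_E = 3.050/2.58 = 1.182 mA.

I ≈ 1.18 mA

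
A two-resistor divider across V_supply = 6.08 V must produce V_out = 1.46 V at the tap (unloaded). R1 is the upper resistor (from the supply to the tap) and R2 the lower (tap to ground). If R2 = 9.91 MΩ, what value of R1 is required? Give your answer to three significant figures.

R1 ≈ 31.4 MΩ

The divider ratio is R2/(R1+R2) = 1.46/6.08 = 0.2401.
So R1 = R2 · (V_supply/V_out − 1) = 9.91 × (6.08/1.46 − 1) = 9.91 × 3.164 = 31.36 MΩ.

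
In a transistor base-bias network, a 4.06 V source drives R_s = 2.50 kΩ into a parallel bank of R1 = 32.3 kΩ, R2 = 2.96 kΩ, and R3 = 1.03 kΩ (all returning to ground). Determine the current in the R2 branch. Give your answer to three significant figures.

I ≈ 0.315 mA

Combine the parallel branches: R_p = (1/32.3 + 1/2.96 + 1/1.03)⁻¹ = 0.7465 kΩ.
Node voltage V_A = V_supply · R_p/(R_s + R_p) = 4.06 × 0.2299 = 0.9335 V.
Branch current I = V_A/R2 = 0.9335/2.96 = 0.3154 mA.
(Equivalently: I_total = 1.251 mA, then current-divider fraction G_k/ΣG = 0.2522.)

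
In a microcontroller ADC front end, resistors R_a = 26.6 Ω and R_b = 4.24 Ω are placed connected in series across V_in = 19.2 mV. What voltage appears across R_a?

Total series resistance ΣR = 26.6 + 4.24 = 30.84 Ω.
By the voltage-divider rule, V = 19.2 × 26.60/30.84 = 16.56 mV.

V ≈ 16.6 mV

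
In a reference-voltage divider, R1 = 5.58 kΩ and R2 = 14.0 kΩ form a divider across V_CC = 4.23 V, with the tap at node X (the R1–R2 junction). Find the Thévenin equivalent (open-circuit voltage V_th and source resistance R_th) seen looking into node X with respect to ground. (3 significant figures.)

V_th ≈ 3.02 V, R_th ≈ 3.99 kΩ

V_th is the unloaded tap voltage: V_CC · R2/(R1+R2) = 4.23 × 0.7150 = 3.025 V.
Zeroing V_CC shorts the top of R1 to ground, so R_th = R1 ‖ R2 = 3.990 kΩ.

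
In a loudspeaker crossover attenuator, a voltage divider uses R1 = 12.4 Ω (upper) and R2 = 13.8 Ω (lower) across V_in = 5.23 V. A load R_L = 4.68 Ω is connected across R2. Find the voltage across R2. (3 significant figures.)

V_out ≈ 1.15 V

The load sits in parallel with R2, giving an effective lower resistance R2' = R2·R_L/(R2+R_L) = 3.495 Ω.
Now apply the divider: V_out = 5.23 × 0.2199 = 1.150 V.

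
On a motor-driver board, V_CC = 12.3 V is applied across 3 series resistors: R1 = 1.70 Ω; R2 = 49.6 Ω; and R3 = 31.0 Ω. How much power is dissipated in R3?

Series current I = V_CC/ΣR = 12.3/82.30 = 0.1495 A.
P(R3) = I²·R3 = (0.1495)² × 31.0 = 0.6924 W.

P ≈ 0.692 W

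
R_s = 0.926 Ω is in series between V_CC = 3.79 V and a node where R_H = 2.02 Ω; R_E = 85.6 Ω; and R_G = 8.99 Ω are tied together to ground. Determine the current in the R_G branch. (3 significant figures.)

I ≈ 0.268 A

Combine the parallel branches: R_p = (1/2.02 + 1/85.6 + 1/8.99)⁻¹ = 1.618 Ω.
Node voltage V_A = V_CC · R_p/(R_s + R_p) = 3.79 × 0.6360 = 2.411 V.
Branch current I = V_A/R_G = 2.411/8.99 = 0.2681 A.
(Equivalently: I_total = 1.490 A, then current-divider fraction G_k/ΣG = 0.1800.)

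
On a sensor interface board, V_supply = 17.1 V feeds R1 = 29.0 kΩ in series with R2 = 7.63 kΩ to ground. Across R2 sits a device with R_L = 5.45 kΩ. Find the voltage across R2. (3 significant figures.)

V_out ≈ 1.69 V

The load sits in parallel with R2, giving an effective lower resistance R2' = R2·R_L/(R2+R_L) = 3.179 kΩ.
Then V_out = V_supply · R2'/(R1 + R2') = 17.1 × 3.179/32.18 = 1.689 V.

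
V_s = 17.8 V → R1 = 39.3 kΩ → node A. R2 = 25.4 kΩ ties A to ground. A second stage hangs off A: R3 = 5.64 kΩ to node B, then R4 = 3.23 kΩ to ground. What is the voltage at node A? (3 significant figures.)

Looking into the second stage from A: R3 + R4 = 8.870 kΩ appears in parallel with R2.
R2 ‖ (R3+R4) = 6.574 kΩ.
First divider: V_A = V_s · 6.574/(39.3 + 6.574) = 2.551 V.

V_A ≈ 2.55 V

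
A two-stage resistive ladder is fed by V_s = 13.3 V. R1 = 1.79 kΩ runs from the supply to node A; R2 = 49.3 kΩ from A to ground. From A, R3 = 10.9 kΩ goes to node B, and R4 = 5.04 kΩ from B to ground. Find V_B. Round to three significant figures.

Looking into the second stage from A: R3 + R4 = 15.94 kΩ appears in parallel with R2.
Effective lower resistance at A: R2 ‖ 15.94 = 12.05 kΩ.
So V_A = 13.3 × 0.8706 = 11.58 V.
Stage 2 is unloaded, so V_B = V_A · R4/(R3+R4) = 11.58 × 5.04/15.94 = 3.661 V.

V_B ≈ 3.66 V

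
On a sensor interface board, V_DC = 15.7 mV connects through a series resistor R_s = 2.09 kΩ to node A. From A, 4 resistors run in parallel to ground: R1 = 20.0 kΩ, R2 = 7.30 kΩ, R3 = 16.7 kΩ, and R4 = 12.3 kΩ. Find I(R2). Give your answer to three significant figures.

I ≈ 1.28 µA

Combine the parallel branches: R_p = (1/20.0 + 1/7.30 + 1/16.7 + 1/12.3)⁻¹ = 3.047 kΩ.
V_A = 15.7 × 3.047/5.137 = 9.313 mV.
Branch current I = V_A/R2 = 9.313/7.30 = 1.276 µA.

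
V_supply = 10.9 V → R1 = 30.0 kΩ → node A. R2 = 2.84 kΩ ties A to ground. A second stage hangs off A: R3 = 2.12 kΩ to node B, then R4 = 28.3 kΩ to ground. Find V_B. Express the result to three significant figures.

Node A sees R2 in parallel with the series input of stage 2, R3 + R4 = 30.42 kΩ.
Effective lower resistance at A: R2 ‖ 30.42 = 2.597 kΩ.
So V_A = 10.9 × 0.07968 = 0.8686 V.
Then the unloaded second divider: V_B = V_A × R4/(R3+R4) = 0.8686 × 0.9303 = 0.8080 V.

V_B ≈ 0.808 V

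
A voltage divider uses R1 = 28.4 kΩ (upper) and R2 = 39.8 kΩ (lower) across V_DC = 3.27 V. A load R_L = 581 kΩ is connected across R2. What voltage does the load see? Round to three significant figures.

The load sits in parallel with R2, giving an effective lower resistance R2' = R2·R_L/(R2+R_L) = 37.25 kΩ.
Now apply the divider: V_out = 3.27 × 0.5674 = 1.855 V.
(Unloaded it would be 1.91 V; the load pulls it down.)

V_out ≈ 1.86 V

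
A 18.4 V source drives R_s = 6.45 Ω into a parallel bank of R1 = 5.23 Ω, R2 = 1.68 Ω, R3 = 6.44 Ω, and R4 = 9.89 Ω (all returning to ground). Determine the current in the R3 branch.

Equivalent of the parallel group: R_p = 0.9589 Ω.
V_A by voltage divider: V_A = 18.4 × 0.9589/(6.45 + 0.9589) = 2.381 V.
Branch current I = V_A/R3 = 2.381/6.44 = 0.3698 A.

I ≈ 0.370 A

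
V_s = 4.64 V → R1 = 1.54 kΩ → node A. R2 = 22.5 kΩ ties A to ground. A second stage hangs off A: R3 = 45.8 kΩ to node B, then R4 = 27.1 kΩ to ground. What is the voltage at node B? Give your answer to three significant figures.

The second stage (R3 + R4 = 72.90 kΩ) loads node A in parallel with R2.
Effective lower resistance at A: R2 ‖ 72.90 = 17.19 kΩ.
So V_A = 4.64 × 0.9178 = 4.259 V.
V_B = V_A × 0.3717 = 1.583 V.

V_B ≈ 1.58 V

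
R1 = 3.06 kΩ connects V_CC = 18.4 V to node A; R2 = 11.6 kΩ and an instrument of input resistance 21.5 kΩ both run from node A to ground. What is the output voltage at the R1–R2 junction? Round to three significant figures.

V_out ≈ 13.1 V

First combine the lower leg with the load: R2 ‖ R_L = 7.535 kΩ.
Voltage divider with the loaded lower leg: V_out = 18.4 × 7.535/(3.06 + 7.535) = 18.4 × 0.7112 = 13.09 V.
(Unloaded it would be 14.6 V; the load pulls it down.)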